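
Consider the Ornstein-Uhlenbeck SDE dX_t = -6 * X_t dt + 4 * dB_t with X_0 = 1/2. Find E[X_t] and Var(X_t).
E[X_t] = exp(-6*t)/2; Var(X_t) = 4/3 - 4*exp(-12*t)/3

The OU SDE dX = -theta X dt + sigma dB admits the integrating factor exp(theta t): d(exp(theta t) X_t) = sigma exp(theta t) dB_t. Integrating from 0 to t:
  X_t = x_0 * exp(-theta t) + sigma * int_0^t exp(-theta (t-s)) dB_s.
The Itô integral has mean 0 and (by the Itô isometry) variance sigma^2 * int_0^t exp(-2 theta (t - s)) ds = sigma^2 * (1 - exp(-2 theta t)) / (2 theta).
With theta = 6, sigma = 4, x_0 = 1/2:
  E[X_t] = 1/2 * exp(-6 t) = exp(-6*t)/2
  Var(X_t) = (4)^2 * (1 - exp(-2*6 t)) / (2 * 6) = 4/3 - 4*exp(-12*t)/3.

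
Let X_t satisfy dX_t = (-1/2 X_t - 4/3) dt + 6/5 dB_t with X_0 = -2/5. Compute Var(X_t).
Var(X_t) = 36/25 - 36*exp(-t)/25

The variance V(t) = Var(X_t) satisfies V'(t) = 2 a V(t) + c^2 with V(0) = 0 (drift coefficient is linear in X, diffusion is constant). With a = -1/2, c = 6/5, the solution is
  V(t) = (c^2 / (2 a)) * (exp(2 a t) - 1)
       = ((6/5)^2 / (2*(-1/2))) * (exp((-1) t) - 1)
       = 36/25 - 36*exp(-t)/25.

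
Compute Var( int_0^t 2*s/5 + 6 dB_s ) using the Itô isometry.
Var = 4*t*(t^2 + 45*t + 675)/75

The Itô integral of a deterministic integrand f(s) has mean 0 because each increment f(s) * (B_{s+ds} - B_s) has mean 0. By the Itô isometry:
  Var( int_0^t f(s) dB_s ) = E[ (int_0^t f(s) dB_s)^2 ] = int_0^t f(s)^2 ds.
Here f(s) = 2*s/5 + 6, so f(s)^2 = 4*(s + 15)^2/25. Integrate:
  int_0^t (4*(s + 15)^2/25) ds = 4*t*(t^2 + 45*t + 675)/75.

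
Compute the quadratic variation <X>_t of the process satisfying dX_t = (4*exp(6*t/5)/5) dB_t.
<X>_t = 4*exp(12*t/5)/15 - 4/15

For an Itô process dX_t = a(t) dt + b(t) dB_t, the quadratic variation is <X>_t = int_0^t b(s)^2 ds (the drift term does not contribute). Here b(s) = 4*exp(6*s/5)/5, so
  b(s)^2 = 16*exp(12*s/5)/25.
Integrating from 0 to t:
  <X>_t = int_0^t (16*exp(12*s/5)/25) ds = 4*exp(12*t/5)/15 - 4/15.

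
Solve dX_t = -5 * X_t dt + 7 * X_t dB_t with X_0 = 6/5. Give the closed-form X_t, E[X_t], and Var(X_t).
X_t = 6/5 * exp((-59/2) t + (7) B_t); E[X_t] = 6*exp(-5*t)/5; Var(X_t) = (36*exp(49*t) - 36)*exp(-10*t)/25

For GBM dX = mu X dt + sigma X dB with X_0 = x_0, apply Itô to Y = log X: dY = (mu - sigma^2/2) dt + sigma dB, so Y_t = log(x_0) + (mu - sigma^2/2) t + sigma B_t and hence X_t = x_0 * exp((mu - sigma^2/2) t + sigma B_t).
With mu = -5, sigma = 7, x_0 = 6/5, this gives:
  X_t = 6/5 * exp((-59/2) * t + (7) * B_t).
Since sigma*B_t ~ Normal(0, sigma^2 t), E[exp(sigma*B_t)] = exp(sigma^2 t / 2); so E[X_t] = x_0 * exp((mu - sigma^2/2) t) * exp(sigma^2 t / 2) = x_0 * exp(mu t) = 6*exp(-5*t)/5.
Var(X_t) = E[X_t^2] - (E[X_t])^2 = x_0^2 * exp(2 mu t) * (exp(sigma^2 t) - 1) = (36*exp(49*t) - 36)*exp(-10*t)/25.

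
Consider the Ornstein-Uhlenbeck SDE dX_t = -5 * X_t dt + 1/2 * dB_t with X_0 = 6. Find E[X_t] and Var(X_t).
E[X_t] = 6*exp(-5*t); Var(X_t) = 1/40 - exp(-10*t)/40

The OU SDE dX = -theta X dt + sigma dB admits the integrating factor exp(theta t): d(exp(theta t) X_t) = sigma exp(theta t) dB_t. Integrating from 0 to t:
  X_t = x_0 * exp(-theta t) + sigma * int_0^t exp(-theta (t-s)) dB_s.
The Itô integral has mean 0 and (by the Itô isometry) variance sigma^2 * int_0^t exp(-2 theta (t - s)) ds = sigma^2 * (1 - exp(-2 theta t)) / (2 theta).
With theta = 5, sigma = 1/2, x_0 = 6:
  E[X_t] = 6 * exp(-5 t) = 6*exp(-5*t)
  Var(X_t) = (1/2)^2 * (1 - exp(-2*5 t)) / (2 * 5) = 1/40 - exp(-10*t)/40.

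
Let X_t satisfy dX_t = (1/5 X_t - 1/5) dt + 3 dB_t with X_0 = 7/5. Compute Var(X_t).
Var(X_t) = 45*exp(2*t/5)/2 - 45/2

The variance V(t) = Var(X_t) satisfies V'(t) = 2 a V(t) + c^2 with V(0) = 0 (drift coefficient is linear in X, diffusion is constant). With a = 1/5, c = 3, the solution is
  V(t) = (c^2 / (2 a)) * (exp(2 a t) - 1)
       = (3^2 / (2*(1/5))) * (exp((2/5) t) - 1)
       = 45*exp(2*t/5)/2 - 45/2.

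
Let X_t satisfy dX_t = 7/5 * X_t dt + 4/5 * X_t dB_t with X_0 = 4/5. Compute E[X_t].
E[X_t] = 4*exp(7*t/5)/5

For GBM dX = mu X dt + sigma X dB with X_0 = x_0, apply Itô to Y = log X: dY = (mu - sigma^2/2) dt + sigma dB, so Y_t = log(x_0) + (mu - sigma^2/2) t + sigma B_t and hence X_t = x_0 * exp((mu - sigma^2/2) t + sigma B_t).
With mu = 7/5, sigma = 4/5, x_0 = 4/5, this gives:
  X_t = 4/5 * exp((27/25) * t + (4/5) * B_t).
Since sigma*B_t ~ Normal(0, sigma^2 t), E[exp(sigma*B_t)] = exp(sigma^2 t / 2); so E[X_t] = x_0 * exp((mu - sigma^2/2) t) * exp(sigma^2 t / 2) = x_0 * exp(mu t) = 4*exp(7*t/5)/5.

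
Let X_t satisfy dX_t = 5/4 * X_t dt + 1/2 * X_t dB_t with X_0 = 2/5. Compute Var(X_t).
Var(X_t) = 4*(exp(t/4) - 1)*exp(5*t/2)/25

For GBM dX = mu X dt + sigma X dB with X_0 = x_0, apply Itô to Y = log X: dY = (mu - sigma^2/2) dt + sigma dB, so Y_t = log(x_0) + (mu - sigma^2/2) t + sigma B_t and hence X_t = x_0 * exp((mu - sigma^2/2) t + sigma B_t).
With mu = 5/4, sigma = 1/2, x_0 = 2/5, this gives:
  X_t = 2/5 * exp((9/8) * t + (1/2) * B_t).
Since sigma*B_t ~ Normal(0, sigma^2 t), E[exp(sigma*B_t)] = exp(sigma^2 t / 2); so E[X_t] = x_0 * exp((mu - sigma^2/2) t) * exp(sigma^2 t / 2) = x_0 * exp(mu t) = 2*exp(5*t/4)/5.
Var(X_t) = E[X_t^2] - (E[X_t])^2 = x_0^2 * exp(2 mu t) * (exp(sigma^2 t) - 1) = 4*(exp(t/4) - 1)*exp(5*t/2)/25.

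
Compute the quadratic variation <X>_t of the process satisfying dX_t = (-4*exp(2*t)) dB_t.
<X>_t = 4*exp(4*t) - 4

For an Itô process dX_t = a(t) dt + b(t) dB_t, the quadratic variation is <X>_t = int_0^t b(s)^2 ds (the drift term does not contribute). Here b(s) = -4*exp(2*s), so
  b(s)^2 = 16*exp(4*s).
Integrating from 0 to t:
  <X>_t = int_0^t (16*exp(4*s)) ds = 4*exp(4*t) - 4.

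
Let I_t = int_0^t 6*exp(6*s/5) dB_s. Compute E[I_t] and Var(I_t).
E[I_t] = 0; Var(I_t) = 15*exp(12*t/5) - 15

The Itô integral of a deterministic integrand f(s) has mean 0 because each increment f(s) * (B_{s+ds} - B_s) has mean 0. By the Itô isometry:
  Var( int_0^t f(s) dB_s ) = E[ (int_0^t f(s) dB_s)^2 ] = int_0^t f(s)^2 ds.
Here f(s) = 6*exp(6*s/5), so f(s)^2 = 36*exp(12*s/5). Integrate:
  int_0^t (36*exp(12*s/5)) ds = 15*exp(12*t/5) - 15.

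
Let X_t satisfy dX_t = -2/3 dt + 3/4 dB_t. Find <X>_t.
<X>_t = 9*t/16

For an Itô process dX_t = a(t) dt + b(t) dB_t, the quadratic variation is <X>_t = int_0^t b(s)^2 ds (the drift term does not contribute). Here b(s) = 3/4, so
  b(s)^2 = 9/16.
Integrating from 0 to t:
  <X>_t = int_0^t (9/16) ds = 9*t/16.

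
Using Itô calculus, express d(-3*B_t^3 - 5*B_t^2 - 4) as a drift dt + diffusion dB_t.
d(-3*B_t^3 - 5*B_t^2 - 4) = (-9*B_t - 5) dt + (B_t*(-9*B_t - 10)) dB_t

Itô's formula for f(B_t) gives d f(B_t) = f'(B_t) dB_t + (1/2) f''(B_t) dt. Compute derivatives of f(x) = -3*x^3 - 5*x^2 - 4:
  f'(x)  = x*(-9*x - 10)
  f''(x) = -18*x - 10
Substitute x = B_t and multiply the f'' term by 1/2:
  drift     = (1/2) * (-18*x - 10) evaluated at B_t = -9*B_t - 5
  diffusion = (x*(-9*x - 10)) evaluated at B_t = B_t*(-9*B_t - 10)
Therefore d(-3*B_t^3 - 5*B_t^2 - 4) = (-9*B_t - 5) dt + (B_t*(-9*B_t - 10)) dB_t.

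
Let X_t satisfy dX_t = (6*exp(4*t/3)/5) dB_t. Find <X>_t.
<X>_t = 27*exp(8*t/3)/50 - 27/50

For an Itô process dX_t = a(t) dt + b(t) dB_t, the quadratic variation is <X>_t = int_0^t b(s)^2 ds (the drift term does not contribute). Here b(s) = 6*exp(4*s/3)/5, so
  b(s)^2 = 36*exp(8*s/3)/25.
Integrating from 0 to t:
  <X>_t = int_0^t (36*exp(8*s/3)/25) ds = 27*exp(8*t/3)/50 - 27/50.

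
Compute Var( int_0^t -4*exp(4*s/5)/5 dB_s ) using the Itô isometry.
Var = 2*exp(8*t/5)/5 - 2/5

The Itô integral of a deterministic integrand f(s) has mean 0 because each increment f(s) * (B_{s+ds} - B_s) has mean 0. By the Itô isometry:
  Var( int_0^t f(s) dB_s ) = E[ (int_0^t f(s) dB_s)^2 ] = int_0^t f(s)^2 ds.
Here f(s) = -4*exp(4*s/5)/5, so f(s)^2 = 16*exp(8*s/5)/25. Integrate:
  int_0^t (16*exp(8*s/5)/25) ds = 2*exp(8*t/5)/5 - 2/5.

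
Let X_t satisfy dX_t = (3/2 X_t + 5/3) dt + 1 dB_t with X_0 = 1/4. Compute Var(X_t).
Var(X_t) = exp(3*t)/3 - 1/3

The variance V(t) = Var(X_t) satisfies V'(t) = 2 a V(t) + c^2 with V(0) = 0 (drift coefficient is linear in X, diffusion is constant). With a = 3/2, c = 1, the solution is
  V(t) = (c^2 / (2 a)) * (exp(2 a t) - 1)
       = (1^2 / (2*(3/2))) * (exp(3 t) - 1)
       = exp(3*t)/3 - 1/3.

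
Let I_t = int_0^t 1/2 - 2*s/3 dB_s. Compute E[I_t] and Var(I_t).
E[I_t] = 0; Var(I_t) = t*(16*t^2 - 36*t + 27)/108

The Itô integral of a deterministic integrand f(s) has mean 0 because each increment f(s) * (B_{s+ds} - B_s) has mean 0. By the Itô isometry:
  Var( int_0^t f(s) dB_s ) = E[ (int_0^t f(s) dB_s)^2 ] = int_0^t f(s)^2 ds.
Here f(s) = 1/2 - 2*s/3, so f(s)^2 = (4*s - 3)^2/36. Integrate:
  int_0^t ((4*s - 3)^2/36) ds = t*(16*t^2 - 36*t + 27)/108.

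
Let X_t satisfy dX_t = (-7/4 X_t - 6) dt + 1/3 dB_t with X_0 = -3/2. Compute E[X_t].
E[X_t] = -24/7 + 27*exp(-7*t/4)/14

Taking expectations and using E[dB_t] = 0, the mean m(t) = E[X_t] satisfies the ODE m'(t) = a m(t) + b with m(0) = x_0. With a = -7/4, b = -6, x_0 = -3/2, the solution is
  m(t) = x_0 * exp(a t) + (b/a) * (exp(a t) - 1)
       = (-3/2) * exp((-7/4) t) + ((-6)/(-7/4)) * (exp((-7/4) t) - 1)
       = -24/7 + 27*exp(-7*t/4)/14.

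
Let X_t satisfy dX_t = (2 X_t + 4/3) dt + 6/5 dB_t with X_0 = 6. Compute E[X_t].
E[X_t] = 20*exp(2*t)/3 - 2/3

Taking expectations and using E[dB_t] = 0, the mean m(t) = E[X_t] satisfies the ODE m'(t) = a m(t) + b with m(0) = x_0. With a = 2, b = 4/3, x_0 = 6, the solution is
  m(t) = x_0 * exp(a t) + (b/a) * (exp(a t) - 1)
       = 6 * exp(2 t) + ((4/3)/2) * (exp(2 t) - 1)
       = 20*exp(2*t)/3 - 2/3.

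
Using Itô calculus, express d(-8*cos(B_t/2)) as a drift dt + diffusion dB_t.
d(-8*cos(B_t/2)) = (cos(B_t/2)) dt + (4*sin(B_t/2)) dB_t

Itô's formula for f(B_t) gives d f(B_t) = f'(B_t) dB_t + (1/2) f''(B_t) dt. Compute derivatives of f(x) = -8*cos(x/2):
  f'(x)  = 4*sin(x/2)
  f''(x) = 2*cos(x/2)
Substitute x = B_t and multiply the f'' term by 1/2:
  drift     = (1/2) * (2*cos(x/2)) evaluated at B_t = cos(B_t/2)
  diffusion = (4*sin(x/2)) evaluated at B_t = 4*sin(B_t/2)
Therefore d(-8*cos(B_t/2)) = (cos(B_t/2)) dt + (4*sin(B_t/2)) dB_t.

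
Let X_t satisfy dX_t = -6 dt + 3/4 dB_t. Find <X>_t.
<X>_t = 9*t/16

For an Itô process dX_t = a(t) dt + b(t) dB_t, the quadratic variation is <X>_t = int_0^t b(s)^2 ds (the drift term does not contribute). Here b(s) = 3/4, so
  b(s)^2 = 9/16.
Integrating from 0 to t:
  <X>_t = int_0^t (9/16) ds = 9*t/16.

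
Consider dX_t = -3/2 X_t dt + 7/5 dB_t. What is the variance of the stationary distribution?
lim Var(X_t) = 49/75

The OU SDE dX = -theta X dt + sigma dB admits the integrating factor exp(theta t): d(exp(theta t) X_t) = sigma exp(theta t) dB_t. Integrating from 0 to t gives X_t = x_0 * exp(-theta t) + sigma * int_0^t exp(-theta (t-s)) dB_s for any initial x_0. The Itô integral has variance (by the Itô isometry) sigma^2 * int_0^t exp(-2 theta (t - s)) ds = sigma^2 * (1 - exp(-2 theta t)) / (2 theta), independent of x_0.
With theta = 3/2, sigma = 7/5:
  Var(X_t) = (7/5)^2 * (1 - exp(-2*3/2 t)) / (2 * 3/2) = 49/75 - 49*exp(-3*t)/75.
As t -> infinity, exp(-2*3/2 t) -> 0, so the stationary variance is sigma^2 / (2 theta) = 49/75.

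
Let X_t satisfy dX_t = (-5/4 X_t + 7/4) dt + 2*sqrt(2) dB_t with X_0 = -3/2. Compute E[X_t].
E[X_t] = 7/5 - 29*exp(-5*t/4)/10

Taking expectations and using E[dB_t] = 0, the mean m(t) = E[X_t] satisfies the ODE m'(t) = a m(t) + b with m(0) = x_0. With a = -5/4, b = 7/4, x_0 = -3/2, the solution is
  m(t) = x_0 * exp(a t) + (b/a) * (exp(a t) - 1)
       = (-3/2) * exp((-5/4) t) + ((7/4)/(-5/4)) * (exp((-5/4) t) - 1)
       = 7/5 - 29*exp(-5*t/4)/10.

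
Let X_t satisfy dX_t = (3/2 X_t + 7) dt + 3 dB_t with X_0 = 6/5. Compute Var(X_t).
Var(X_t) = 3*exp(3*t) - 3

The variance V(t) = Var(X_t) satisfies V'(t) = 2 a V(t) + c^2 with V(0) = 0 (drift coefficient is linear in X, diffusion is constant). With a = 3/2, c = 3, the solution is
  V(t) = (c^2 / (2 a)) * (exp(2 a t) - 1)
       = (3^2 / (2*(3/2))) * (exp(3 t) - 1)
       = 3*exp(3*t) - 3.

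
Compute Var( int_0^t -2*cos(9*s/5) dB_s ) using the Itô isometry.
Var = 2*t + 5*sin(18*t/5)/9

The Itô integral of a deterministic integrand f(s) has mean 0 because each increment f(s) * (B_{s+ds} - B_s) has mean 0. By the Itô isometry:
  Var( int_0^t f(s) dB_s ) = E[ (int_0^t f(s) dB_s)^2 ] = int_0^t f(s)^2 ds.
Here f(s) = -2*cos(9*s/5), so f(s)^2 = 4*cos(9*s/5)^2. Integrate:
  int_0^t (4*cos(9*s/5)^2) ds = 2*t + 5*sin(18*t/5)/9.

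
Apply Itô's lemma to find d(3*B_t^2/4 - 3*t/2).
d(3*B_t^2/4 - 3*t/2) = (-3/4) dt + (3*B_t/2) dB_t

Itô's formula for f(t, x): d f(t, B_t) = (f_t + (1/2) f_xx) dt + f_x dB_t. Compute partials of f(t, x) = -3*t/2 + 3*x^2/4:
  f_t(t,x)  = -3/2
  f_x(t,x)  = 3*x/2
  f_xx(t,x) = 3/2
Assemble drift = f_t + (1/2) f_xx = -3/4 and diffusion = f_x = 3*x/2. Substituting x = B_t:
  d(3*B_t^2/4 - 3*t/2) = (-3/4) dt + (3*B_t/2) dB_t.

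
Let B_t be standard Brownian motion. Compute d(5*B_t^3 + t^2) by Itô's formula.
d(5*B_t^3 + t^2) = (15*B_t + 2*t) dt + (15*B_t^2) dB_t

Itô's formula for f(t, x): d f(t, B_t) = (f_t + (1/2) f_xx) dt + f_x dB_t. Compute partials of f(t, x) = t^2 + 5*x^3:
  f_t(t,x)  = 2*t
  f_x(t,x)  = 15*x^2
  f_xx(t,x) = 30*x
Assemble drift = f_t + (1/2) f_xx = 2*t + 15*x and diffusion = f_x = 15*x^2. Substituting x = B_t:
  d(5*B_t^3 + t^2) = (15*B_t + 2*t) dt + (15*B_t^2) dB_t.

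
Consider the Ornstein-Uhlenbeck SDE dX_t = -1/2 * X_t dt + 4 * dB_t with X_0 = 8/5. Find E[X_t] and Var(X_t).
E[X_t] = 8*exp(-t/2)/5; Var(X_t) = 16 - 16*exp(-t)

The OU SDE dX = -theta X dt + sigma dB admits the integrating factor exp(theta t): d(exp(theta t) X_t) = sigma exp(theta t) dB_t. Integrating from 0 to t:
  X_t = x_0 * exp(-theta t) + sigma * int_0^t exp(-theta (t-s)) dB_s.
The Itô integral has mean 0 and (by the Itô isometry) variance sigma^2 * int_0^t exp(-2 theta (t - s)) ds = sigma^2 * (1 - exp(-2 theta t)) / (2 theta).
With theta = 1/2, sigma = 4, x_0 = 8/5:
  E[X_t] = 8/5 * exp(-1/2 t) = 8*exp(-t/2)/5
  Var(X_t) = (4)^2 * (1 - exp(-2*1/2 t)) / (2 * 1/2) = 16 - 16*exp(-t).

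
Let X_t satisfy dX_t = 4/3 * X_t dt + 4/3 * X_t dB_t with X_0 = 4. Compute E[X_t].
E[X_t] = 4*exp(4*t/3)

For GBM dX = mu X dt + sigma X dB with X_0 = x_0, apply Itô to Y = log X: dY = (mu - sigma^2/2) dt + sigma dB, so Y_t = log(x_0) + (mu - sigma^2/2) t + sigma B_t and hence X_t = x_0 * exp((mu - sigma^2/2) t + sigma B_t).
With mu = 4/3, sigma = 4/3, x_0 = 4, this gives:
  X_t = 4 * exp((4/9) * t + (4/3) * B_t).
Since sigma*B_t ~ Normal(0, sigma^2 t), E[exp(sigma*B_t)] = exp(sigma^2 t / 2); so E[X_t] = x_0 * exp((mu - sigma^2/2) t) * exp(sigma^2 t / 2) = x_0 * exp(mu t) = 4*exp(4*t/3).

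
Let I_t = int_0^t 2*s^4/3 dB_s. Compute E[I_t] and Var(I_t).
E[I_t] = 0; Var(I_t) = 4*t^9/81

The Itô integral of a deterministic integrand f(s) has mean 0 because each increment f(s) * (B_{s+ds} - B_s) has mean 0. By the Itô isometry:
  Var( int_0^t f(s) dB_s ) = E[ (int_0^t f(s) dB_s)^2 ] = int_0^t f(s)^2 ds.
Here f(s) = 2*s^4/3, so f(s)^2 = 4*s^8/9. Integrate:
  int_0^t (4*s^8/9) ds = 4*t^9/81.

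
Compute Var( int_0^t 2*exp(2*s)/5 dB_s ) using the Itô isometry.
Var = exp(4*t)/25 - 1/25

The Itô integral of a deterministic integrand f(s) has mean 0 because each increment f(s) * (B_{s+ds} - B_s) has mean 0. By the Itô isometry:
  Var( int_0^t f(s) dB_s ) = E[ (int_0^t f(s) dB_s)^2 ] = int_0^t f(s)^2 ds.
Here f(s) = 2*exp(2*s)/5, so f(s)^2 = 4*exp(4*s)/25. Integrate:
  int_0^t (4*exp(4*s)/25) ds = exp(4*t)/25 - 1/25.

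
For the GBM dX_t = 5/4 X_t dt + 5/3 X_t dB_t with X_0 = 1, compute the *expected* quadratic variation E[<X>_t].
E[<X>_t] = 10*exp(95*t/18)/19 - 10/19

<X>_t = int_0^t ((5/3) * X_s)^2 ds. Taking expectation inside the integral: E[<X>_t] = (5/3)^2 * int_0^t E[X_s^2] ds. For GBM, E[X_s^2] = x_0^2 * exp((2 mu + sigma^2) s). Integrating:
  E[<X>_t] = (5/3)^2 * 1^2 * (exp((2*(5/4) + (5/3)^2) t) - 1) / (2*(5/4) + (5/3)^2)
           = (5/3)^2 * 1^2 * (exp((95/18) t) - 1) / (95/18) = 10*exp(95*t/18)/19 - 10/19.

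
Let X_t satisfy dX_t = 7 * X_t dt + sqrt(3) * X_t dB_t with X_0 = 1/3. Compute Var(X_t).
Var(X_t) = (exp(3*t) - 1)*exp(14*t)/9

For GBM dX = mu X dt + sigma X dB with X_0 = x_0, apply Itô to Y = log X: dY = (mu - sigma^2/2) dt + sigma dB, so Y_t = log(x_0) + (mu - sigma^2/2) t + sigma B_t and hence X_t = x_0 * exp((mu - sigma^2/2) t + sigma B_t).
With mu = 7, sigma = sqrt(3), x_0 = 1/3, this gives:
  X_t = 1/3 * exp((11/2) * t + (sqrt(3)) * B_t).
Since sigma*B_t ~ Normal(0, sigma^2 t), E[exp(sigma*B_t)] = exp(sigma^2 t / 2); so E[X_t] = x_0 * exp((mu - sigma^2/2) t) * exp(sigma^2 t / 2) = x_0 * exp(mu t) = exp(7*t)/3.
Var(X_t) = E[X_t^2] - (E[X_t])^2 = x_0^2 * exp(2 mu t) * (exp(sigma^2 t) - 1) = (exp(3*t) - 1)*exp(14*t)/9.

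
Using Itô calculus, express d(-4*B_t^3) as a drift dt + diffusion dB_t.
d(-4*B_t^3) = (-12*B_t) dt + (-12*B_t^2) dB_t

Itô's formula for f(B_t) gives d f(B_t) = f'(B_t) dB_t + (1/2) f''(B_t) dt. Compute derivatives of f(x) = -4*x^3:
  f'(x)  = -12*x^2
  f''(x) = -24*x
Substitute x = B_t and multiply the f'' term by 1/2:
  drift     = (1/2) * (-24*x) evaluated at B_t = -12*B_t
  diffusion = (-12*x^2) evaluated at B_t = -12*B_t^2
Therefore d(-4*B_t^3) = (-12*B_t) dt + (-12*B_t^2) dB_t.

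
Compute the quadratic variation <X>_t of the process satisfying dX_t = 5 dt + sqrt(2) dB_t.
<X>_t = 2*t

For an Itô process dX_t = a(t) dt + b(t) dB_t, the quadratic variation is <X>_t = int_0^t b(s)^2 ds (the drift term does not contribute). Here b(s) = sqrt(2), so
  b(s)^2 = 2.
Integrating from 0 to t:
  <X>_t = int_0^t (2) ds = 2*t.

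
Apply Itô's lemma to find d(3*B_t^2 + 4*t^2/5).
d(3*B_t^2 + 4*t^2/5) = (8*t/5 + 3) dt + (6*B_t) dB_t

Itô's formula for f(t, x): d f(t, B_t) = (f_t + (1/2) f_xx) dt + f_x dB_t. Compute partials of f(t, x) = 4*t^2/5 + 3*x^2:
  f_t(t,x)  = 8*t/5
  f_x(t,x)  = 6*x
  f_xx(t,x) = 6
Assemble drift = f_t + (1/2) f_xx = 8*t/5 + 3 and diffusion = f_x = 6*x. Substituting x = B_t:
  d(3*B_t^2 + 4*t^2/5) = (8*t/5 + 3) dt + (6*B_t) dB_t.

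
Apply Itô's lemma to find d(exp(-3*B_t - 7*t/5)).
d(exp(-3*B_t - 7*t/5)) = (31*exp(-3*B_t - 7*t/5)/10) dt + (-3*exp(-3*B_t - 7*t/5)) dB_t

Itô's formula for f(t, x): d f(t, B_t) = (f_t + (1/2) f_xx) dt + f_x dB_t. Compute partials of f(t, x) = exp(-7*t/5 - 3*x):
  f_t(t,x)  = -7*exp(-7*t/5 - 3*x)/5
  f_x(t,x)  = -3*exp(-7*t/5 - 3*x)
  f_xx(t,x) = 9*exp(-7*t/5 - 3*x)
Assemble drift = f_t + (1/2) f_xx = 31*exp(-7*t/5 - 3*x)/10 and diffusion = f_x = -3*exp(-7*t/5 - 3*x). Substituting x = B_t:
  d(exp(-3*B_t - 7*t/5)) = (31*exp(-3*B_t - 7*t/5)/10) dt + (-3*exp(-3*B_t - 7*t/5)) dB_t.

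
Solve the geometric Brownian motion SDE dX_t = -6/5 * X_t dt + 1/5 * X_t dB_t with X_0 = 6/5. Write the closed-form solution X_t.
X_t = 6/5 * exp((-61/50) * t + (1/5) * B_t)

For GBM dX = mu X dt + sigma X dB with X_0 = x_0, apply Itô to Y = log X: dY = (mu - sigma^2/2) dt + sigma dB, so Y_t = log(x_0) + (mu - sigma^2/2) t + sigma B_t and hence X_t = x_0 * exp((mu - sigma^2/2) t + sigma B_t).
With mu = -6/5, sigma = 1/5, x_0 = 6/5, this gives:
  X_t = 6/5 * exp((-61/50) * t + (1/5) * B_t).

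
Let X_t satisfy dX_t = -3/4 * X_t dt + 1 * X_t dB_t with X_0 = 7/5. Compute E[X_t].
E[X_t] = 7*exp(-3*t/4)/5

For GBM dX = mu X dt + sigma X dB with X_0 = x_0, apply Itô to Y = log X: dY = (mu - sigma^2/2) dt + sigma dB, so Y_t = log(x_0) + (mu - sigma^2/2) t + sigma B_t and hence X_t = x_0 * exp((mu - sigma^2/2) t + sigma B_t).
With mu = -3/4, sigma = 1, x_0 = 7/5, this gives:
  X_t = 7/5 * exp((-5/4) * t + (1) * B_t).
Since sigma*B_t ~ Normal(0, sigma^2 t), E[exp(sigma*B_t)] = exp(sigma^2 t / 2); so E[X_t] = x_0 * exp((mu - sigma^2/2) t) * exp(sigma^2 t / 2) = x_0 * exp(mu t) = 7*exp(-3*t/4)/5.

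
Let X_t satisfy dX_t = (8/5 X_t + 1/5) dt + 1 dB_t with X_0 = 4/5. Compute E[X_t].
E[X_t] = 37*exp(8*t/5)/40 - 1/8

Taking expectations and using E[dB_t] = 0, the mean m(t) = E[X_t] satisfies the ODE m'(t) = a m(t) + b with m(0) = x_0. With a = 8/5, b = 1/5, x_0 = 4/5, the solution is
  m(t) = x_0 * exp(a t) + (b/a) * (exp(a t) - 1)
       = (4/5) * exp((8/5) t) + ((1/5)/(8/5)) * (exp((8/5) t) - 1)
       = 37*exp(8*t/5)/40 - 1/8.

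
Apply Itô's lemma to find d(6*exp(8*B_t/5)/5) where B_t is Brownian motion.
d(6*exp(8*B_t/5)/5) = (192*exp(8*B_t/5)/125) dt + (48*exp(8*B_t/5)/25) dB_t

Itô's formula for f(B_t) gives d f(B_t) = f'(B_t) dB_t + (1/2) f''(B_t) dt. Compute derivatives of f(x) = 6*exp(8*x/5)/5:
  f'(x)  = 48*exp(8*x/5)/25
  f''(x) = 384*exp(8*x/5)/125
Substitute x = B_t and multiply the f'' term by 1/2:
  drift     = (1/2) * (384*exp(8*x/5)/125) evaluated at B_t = 192*exp(8*B_t/5)/125
  diffusion = (48*exp(8*x/5)/25) evaluated at B_t = 48*exp(8*B_t/5)/25
Therefore d(6*exp(8*B_t/5)/5) = (192*exp(8*B_t/5)/125) dt + (48*exp(8*B_t/5)/25) dB_t.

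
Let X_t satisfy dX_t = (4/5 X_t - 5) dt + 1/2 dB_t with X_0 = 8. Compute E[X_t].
E[X_t] = 7*exp(4*t/5)/4 + 25/4

Taking expectations and using E[dB_t] = 0, the mean m(t) = E[X_t] satisfies the ODE m'(t) = a m(t) + b with m(0) = x_0. With a = 4/5, b = -5, x_0 = 8, the solution is
  m(t) = x_0 * exp(a t) + (b/a) * (exp(a t) - 1)
       = 8 * exp((4/5) t) + ((-5)/(4/5)) * (exp((4/5) t) - 1)
       = 7*exp(4*t/5)/4 + 25/4.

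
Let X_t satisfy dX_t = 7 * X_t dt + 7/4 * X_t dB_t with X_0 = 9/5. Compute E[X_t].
E[X_t] = 9*exp(7*t)/5

For GBM dX = mu X dt + sigma X dB with X_0 = x_0, apply Itô to Y = log X: dY = (mu - sigma^2/2) dt + sigma dB, so Y_t = log(x_0) + (mu - sigma^2/2) t + sigma B_t and hence X_t = x_0 * exp((mu - sigma^2/2) t + sigma B_t).
With mu = 7, sigma = 7/4, x_0 = 9/5, this gives:
  X_t = 9/5 * exp((175/32) * t + (7/4) * B_t).
Since sigma*B_t ~ Normal(0, sigma^2 t), E[exp(sigma*B_t)] = exp(sigma^2 t / 2); so E[X_t] = x_0 * exp((mu - sigma^2/2) t) * exp(sigma^2 t / 2) = x_0 * exp(mu t) = 9*exp(7*t)/5.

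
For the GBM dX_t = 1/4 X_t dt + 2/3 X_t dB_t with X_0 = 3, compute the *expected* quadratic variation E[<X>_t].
E[<X>_t] = 72*exp(17*t/18)/17 - 72/17

<X>_t = int_0^t ((2/3) * X_s)^2 ds. Taking expectation inside the integral: E[<X>_t] = (2/3)^2 * int_0^t E[X_s^2] ds. For GBM, E[X_s^2] = x_0^2 * exp((2 mu + sigma^2) s). Integrating:
  E[<X>_t] = (2/3)^2 * 3^2 * (exp((2*(1/4) + (2/3)^2) t) - 1) / (2*(1/4) + (2/3)^2)
           = (2/3)^2 * 3^2 * (exp((17/18) t) - 1) / (17/18) = 72*exp(17*t/18)/17 - 72/17.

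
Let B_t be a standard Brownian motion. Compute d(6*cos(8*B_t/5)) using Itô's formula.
d(6*cos(8*B_t/5)) = (-192*cos(8*B_t/5)/25) dt + (-48*sin(8*B_t/5)/5) dB_t

Itô's formula for f(B_t) gives d f(B_t) = f'(B_t) dB_t + (1/2) f''(B_t) dt. Compute derivatives of f(x) = 6*cos(8*x/5):
  f'(x)  = -48*sin(8*x/5)/5
  f''(x) = -384*cos(8*x/5)/25
Substitute x = B_t and multiply the f'' term by 1/2:
  drift     = (1/2) * (-384*cos(8*x/5)/25) evaluated at B_t = -192*cos(8*B_t/5)/25
  diffusion = (-48*sin(8*x/5)/5) evaluated at B_t = -48*sin(8*B_t/5)/5
Therefore d(6*cos(8*B_t/5)) = (-192*cos(8*B_t/5)/25) dt + (-48*sin(8*B_t/5)/5) dB_t.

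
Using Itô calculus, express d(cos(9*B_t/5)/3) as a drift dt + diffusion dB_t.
d(cos(9*B_t/5)/3) = (-27*cos(9*B_t/5)/50) dt + (-3*sin(9*B_t/5)/5) dB_t

Itô's formula for f(B_t) gives d f(B_t) = f'(B_t) dB_t + (1/2) f''(B_t) dt. Compute derivatives of f(x) = cos(9*x/5)/3:
  f'(x)  = -3*sin(9*x/5)/5
  f''(x) = -27*cos(9*x/5)/25
Substitute x = B_t and multiply the f'' term by 1/2:
  drift     = (1/2) * (-27*cos(9*x/5)/25) evaluated at B_t = -27*cos(9*B_t/5)/50
  diffusion = (-3*sin(9*x/5)/5) evaluated at B_t = -3*sin(9*B_t/5)/5
Therefore d(cos(9*B_t/5)/3) = (-27*cos(9*B_t/5)/50) dt + (-3*sin(9*B_t/5)/5) dB_t.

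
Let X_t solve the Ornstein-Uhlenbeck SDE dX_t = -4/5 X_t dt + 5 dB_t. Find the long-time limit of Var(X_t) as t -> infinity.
lim Var(X_t) = 125/8

The OU SDE dX = -theta X dt + sigma dB admits the integrating factor exp(theta t): d(exp(theta t) X_t) = sigma exp(theta t) dB_t. Integrating from 0 to t gives X_t = x_0 * exp(-theta t) + sigma * int_0^t exp(-theta (t-s)) dB_s for any initial x_0. The Itô integral has variance (by the Itô isometry) sigma^2 * int_0^t exp(-2 theta (t - s)) ds = sigma^2 * (1 - exp(-2 theta t)) / (2 theta), independent of x_0.
With theta = 4/5, sigma = 5:
  Var(X_t) = (5)^2 * (1 - exp(-2*4/5 t)) / (2 * 4/5) = 125/8 - 125*exp(-8*t/5)/8.
As t -> infinity, exp(-2*4/5 t) -> 0, so the stationary variance is sigma^2 / (2 theta) = 125/8.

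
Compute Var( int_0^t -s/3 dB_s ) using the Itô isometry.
Var = t^3/27

The Itô integral of a deterministic integrand f(s) has mean 0 because each increment f(s) * (B_{s+ds} - B_s) has mean 0. By the Itô isometry:
  Var( int_0^t f(s) dB_s ) = E[ (int_0^t f(s) dB_s)^2 ] = int_0^t f(s)^2 ds.
Here f(s) = -s/3, so f(s)^2 = s^2/9. Integrate:
  int_0^t (s^2/9) ds = t^3/27.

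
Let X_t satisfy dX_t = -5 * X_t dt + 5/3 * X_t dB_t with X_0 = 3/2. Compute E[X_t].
E[X_t] = 3*exp(-5*t)/2

For GBM dX = mu X dt + sigma X dB with X_0 = x_0, apply Itô to Y = log X: dY = (mu - sigma^2/2) dt + sigma dB, so Y_t = log(x_0) + (mu - sigma^2/2) t + sigma B_t and hence X_t = x_0 * exp((mu - sigma^2/2) t + sigma B_t).
With mu = -5, sigma = 5/3, x_0 = 3/2, this gives:
  X_t = 3/2 * exp((-115/18) * t + (5/3) * B_t).
Since sigma*B_t ~ Normal(0, sigma^2 t), E[exp(sigma*B_t)] = exp(sigma^2 t / 2); so E[X_t] = x_0 * exp((mu - sigma^2/2) t) * exp(sigma^2 t / 2) = x_0 * exp(mu t) = 3*exp(-5*t)/2.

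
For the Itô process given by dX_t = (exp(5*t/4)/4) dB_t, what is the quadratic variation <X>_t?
<X>_t = exp(5*t/2)/40 - 1/40

For an Itô process dX_t = a(t) dt + b(t) dB_t, the quadratic variation is <X>_t = int_0^t b(s)^2 ds (the drift term does not contribute). Here b(s) = exp(5*s/4)/4, so
  b(s)^2 = exp(5*s/2)/16.
Integrating from 0 to t:
  <X>_t = int_0^t (exp(5*s/2)/16) ds = exp(5*t/2)/40 - 1/40.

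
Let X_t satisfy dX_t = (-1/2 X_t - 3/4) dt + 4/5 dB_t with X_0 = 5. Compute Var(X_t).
Var(X_t) = 16/25 - 16*exp(-t)/25

The variance V(t) = Var(X_t) satisfies V'(t) = 2 a V(t) + c^2 with V(0) = 0 (drift coefficient is linear in X, diffusion is constant). With a = -1/2, c = 4/5, the solution is
  V(t) = (c^2 / (2 a)) * (exp(2 a t) - 1)
       = ((4/5)^2 / (2*(-1/2))) * (exp((-1) t) - 1)
       = 16/25 - 16*exp(-t)/25.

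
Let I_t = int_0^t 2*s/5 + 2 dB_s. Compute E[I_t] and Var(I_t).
E[I_t] = 0; Var(I_t) = 4*t*(t^2 + 15*t + 75)/75

The Itô integral of a deterministic integrand f(s) has mean 0 because each increment f(s) * (B_{s+ds} - B_s) has mean 0. By the Itô isometry:
  Var( int_0^t f(s) dB_s ) = E[ (int_0^t f(s) dB_s)^2 ] = int_0^t f(s)^2 ds.
Here f(s) = 2*s/5 + 2, so f(s)^2 = 4*(s + 5)^2/25. Integrate:
  int_0^t (4*(s + 5)^2/25) ds = 4*t*(t^2 + 15*t + 75)/75.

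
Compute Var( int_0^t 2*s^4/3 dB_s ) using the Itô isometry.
Var = 4*t^9/81

The Itô integral of a deterministic integrand f(s) has mean 0 because each increment f(s) * (B_{s+ds} - B_s) has mean 0. By the Itô isometry:
  Var( int_0^t f(s) dB_s ) = E[ (int_0^t f(s) dB_s)^2 ] = int_0^t f(s)^2 ds.
Here f(s) = 2*s^4/3, so f(s)^2 = 4*s^8/9. Integrate:
  int_0^t (4*s^8/9) ds = 4*t^9/81.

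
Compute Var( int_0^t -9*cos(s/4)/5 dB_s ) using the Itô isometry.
Var = 81*t/50 + 81*sin(t/2)/25

The Itô integral of a deterministic integrand f(s) has mean 0 because each increment f(s) * (B_{s+ds} - B_s) has mean 0. By the Itô isometry:
  Var( int_0^t f(s) dB_s ) = E[ (int_0^t f(s) dB_s)^2 ] = int_0^t f(s)^2 ds.
Here f(s) = -9*cos(s/4)/5, so f(s)^2 = 81*cos(s/4)^2/25. Integrate:
  int_0^t (81*cos(s/4)^2/25) ds = 81*t/50 + 81*sin(t/2)/25.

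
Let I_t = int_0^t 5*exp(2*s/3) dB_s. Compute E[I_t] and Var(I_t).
E[I_t] = 0; Var(I_t) = 75*exp(4*t/3)/4 - 75/4

The Itô integral of a deterministic integrand f(s) has mean 0 because each increment f(s) * (B_{s+ds} - B_s) has mean 0. By the Itô isometry:
  Var( int_0^t f(s) dB_s ) = E[ (int_0^t f(s) dB_s)^2 ] = int_0^t f(s)^2 ds.
Here f(s) = 5*exp(2*s/3), so f(s)^2 = 25*exp(4*s/3). Integrate:
  int_0^t (25*exp(4*s/3)) ds = 75*exp(4*t/3)/4 - 75/4.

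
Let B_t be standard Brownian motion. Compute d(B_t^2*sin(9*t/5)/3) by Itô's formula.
d(B_t^2*sin(9*t/5)/3) = (3*B_t^2*cos(9*t/5)/5 + sin(9*t/5)/3) dt + (2*B_t*sin(9*t/5)/3) dB_t

Itô's formula for f(t, x): d f(t, B_t) = (f_t + (1/2) f_xx) dt + f_x dB_t. Compute partials of f(t, x) = x^2*sin(9*t/5)/3:
  f_t(t,x)  = 3*x^2*cos(9*t/5)/5
  f_x(t,x)  = 2*x*sin(9*t/5)/3
  f_xx(t,x) = 2*sin(9*t/5)/3
Assemble drift = f_t + (1/2) f_xx = 3*x^2*cos(9*t/5)/5 + sin(9*t/5)/3 and diffusion = f_x = 2*x*sin(9*t/5)/3. Substituting x = B_t:
  d(B_t^2*sin(9*t/5)/3) = (3*B_t^2*cos(9*t/5)/5 + sin(9*t/5)/3) dt + (2*B_t*sin(9*t/5)/3) dB_t.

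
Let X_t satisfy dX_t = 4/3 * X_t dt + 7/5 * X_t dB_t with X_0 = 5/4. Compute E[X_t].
E[X_t] = 5*exp(4*t/3)/4

For GBM dX = mu X dt + sigma X dB with X_0 = x_0, apply Itô to Y = log X: dY = (mu - sigma^2/2) dt + sigma dB, so Y_t = log(x_0) + (mu - sigma^2/2) t + sigma B_t and hence X_t = x_0 * exp((mu - sigma^2/2) t + sigma B_t).
With mu = 4/3, sigma = 7/5, x_0 = 5/4, this gives:
  X_t = 5/4 * exp((53/150) * t + (7/5) * B_t).
Since sigma*B_t ~ Normal(0, sigma^2 t), E[exp(sigma*B_t)] = exp(sigma^2 t / 2); so E[X_t] = x_0 * exp((mu - sigma^2/2) t) * exp(sigma^2 t / 2) = x_0 * exp(mu t) = 5*exp(4*t/3)/4.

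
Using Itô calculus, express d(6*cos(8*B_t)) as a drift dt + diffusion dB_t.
d(6*cos(8*B_t)) = (-192*cos(8*B_t)) dt + (-48*sin(8*B_t)) dB_t

Itô's formula for f(B_t) gives d f(B_t) = f'(B_t) dB_t + (1/2) f''(B_t) dt. Compute derivatives of f(x) = 6*cos(8*x):
  f'(x)  = -48*sin(8*x)
  f''(x) = -384*cos(8*x)
Substitute x = B_t and multiply the f'' term by 1/2:
  drift     = (1/2) * (-384*cos(8*x)) evaluated at B_t = -192*cos(8*B_t)
  diffusion = (-48*sin(8*x)) evaluated at B_t = -48*sin(8*B_t)
Therefore d(6*cos(8*B_t)) = (-192*cos(8*B_t)) dt + (-48*sin(8*B_t)) dB_t.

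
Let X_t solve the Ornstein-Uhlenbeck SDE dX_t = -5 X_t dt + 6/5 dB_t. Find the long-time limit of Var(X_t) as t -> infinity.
lim Var(X_t) = 18/125

The OU SDE dX = -theta X dt + sigma dB admits the integrating factor exp(theta t): d(exp(theta t) X_t) = sigma exp(theta t) dB_t. Integrating from 0 to t gives X_t = x_0 * exp(-theta t) + sigma * int_0^t exp(-theta (t-s)) dB_s for any initial x_0. The Itô integral has variance (by the Itô isometry) sigma^2 * int_0^t exp(-2 theta (t - s)) ds = sigma^2 * (1 - exp(-2 theta t)) / (2 theta), independent of x_0.
With theta = 5, sigma = 6/5:
  Var(X_t) = (6/5)^2 * (1 - exp(-2*5 t)) / (2 * 5) = 18/125 - 18*exp(-10*t)/125.
As t -> infinity, exp(-2*5 t) -> 0, so the stationary variance is sigma^2 / (2 theta) = 18/125.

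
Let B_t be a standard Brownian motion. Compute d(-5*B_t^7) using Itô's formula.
d(-5*B_t^7) = (-105*B_t^5) dt + (-35*B_t^6) dB_t

Itô's formula for f(B_t) gives d f(B_t) = f'(B_t) dB_t + (1/2) f''(B_t) dt. Compute derivatives of f(x) = -5*x^7:
  f'(x)  = -35*x^6
  f''(x) = -210*x^5
Substitute x = B_t and multiply the f'' term by 1/2:
  drift     = (1/2) * (-210*x^5) evaluated at B_t = -105*B_t^5
  diffusion = (-35*x^6) evaluated at B_t = -35*B_t^6
Therefore d(-5*B_t^7) = (-105*B_t^5) dt + (-35*B_t^6) dB_t.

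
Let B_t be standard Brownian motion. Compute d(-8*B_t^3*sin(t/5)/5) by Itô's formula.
d(-8*B_t^3*sin(t/5)/5) = (-8*B_t*(B_t^2*cos(t/5) + 15*sin(t/5))/25) dt + (-24*B_t^2*sin(t/5)/5) dB_t

Itô's formula for f(t, x): d f(t, B_t) = (f_t + (1/2) f_xx) dt + f_x dB_t. Compute partials of f(t, x) = -8*x^3*sin(t/5)/5:
  f_t(t,x)  = -8*x^3*cos(t/5)/25
  f_x(t,x)  = -24*x^2*sin(t/5)/5
  f_xx(t,x) = -48*x*sin(t/5)/5
Assemble drift = f_t + (1/2) f_xx = -8*x*(x^2*cos(t/5) + 15*sin(t/5))/25 and diffusion = f_x = -24*x^2*sin(t/5)/5. Substituting x = B_t:
  d(-8*B_t^3*sin(t/5)/5) = (-8*B_t*(B_t^2*cos(t/5) + 15*sin(t/5))/25) dt + (-24*B_t^2*sin(t/5)/5) dB_t.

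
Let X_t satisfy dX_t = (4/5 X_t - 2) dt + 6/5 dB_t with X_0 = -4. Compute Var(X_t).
Var(X_t) = 9*exp(8*t/5)/10 - 9/10

The variance V(t) = Var(X_t) satisfies V'(t) = 2 a V(t) + c^2 with V(0) = 0 (drift coefficient is linear in X, diffusion is constant). With a = 4/5, c = 6/5, the solution is
  V(t) = (c^2 / (2 a)) * (exp(2 a t) - 1)
       = ((6/5)^2 / (2*(4/5))) * (exp((8/5) t) - 1)
       = 9*exp(8*t/5)/10 - 9/10.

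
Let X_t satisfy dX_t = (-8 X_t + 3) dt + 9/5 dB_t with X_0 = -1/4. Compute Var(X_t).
Var(X_t) = 81/400 - 81*exp(-16*t)/400

The variance V(t) = Var(X_t) satisfies V'(t) = 2 a V(t) + c^2 with V(0) = 0 (drift coefficient is linear in X, diffusion is constant). With a = -8, c = 9/5, the solution is
  V(t) = (c^2 / (2 a)) * (exp(2 a t) - 1)
       = ((9/5)^2 / (2*(-8))) * (exp((-16) t) - 1)
       = 81/400 - 81*exp(-16*t)/400.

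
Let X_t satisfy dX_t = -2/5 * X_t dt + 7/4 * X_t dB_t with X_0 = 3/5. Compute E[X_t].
E[X_t] = 3*exp(-2*t/5)/5

For GBM dX = mu X dt + sigma X dB with X_0 = x_0, apply Itô to Y = log X: dY = (mu - sigma^2/2) dt + sigma dB, so Y_t = log(x_0) + (mu - sigma^2/2) t + sigma B_t and hence X_t = x_0 * exp((mu - sigma^2/2) t + sigma B_t).
With mu = -2/5, sigma = 7/4, x_0 = 3/5, this gives:
  X_t = 3/5 * exp((-309/160) * t + (7/4) * B_t).
Since sigma*B_t ~ Normal(0, sigma^2 t), E[exp(sigma*B_t)] = exp(sigma^2 t / 2); so E[X_t] = x_0 * exp((mu - sigma^2/2) t) * exp(sigma^2 t / 2) = x_0 * exp(mu t) = 3*exp(-2*t/5)/5.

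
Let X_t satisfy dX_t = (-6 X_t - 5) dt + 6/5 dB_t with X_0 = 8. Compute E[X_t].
E[X_t] = -5/6 + 53*exp(-6*t)/6

Taking expectations and using E[dB_t] = 0, the mean m(t) = E[X_t] satisfies the ODE m'(t) = a m(t) + b with m(0) = x_0. With a = -6, b = -5, x_0 = 8, the solution is
  m(t) = x_0 * exp(a t) + (b/a) * (exp(a t) - 1)
       = 8 * exp((-6) t) + ((-5)/(-6)) * (exp((-6) t) - 1)
       = -5/6 + 53*exp(-6*t)/6.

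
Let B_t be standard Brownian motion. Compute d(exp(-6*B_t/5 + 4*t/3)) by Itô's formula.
d(exp(-6*B_t/5 + 4*t/3)) = (154*exp(-6*B_t/5 + 4*t/3)/75) dt + (-6*exp(-6*B_t/5 + 4*t/3)/5) dB_t

Itô's formula for f(t, x): d f(t, B_t) = (f_t + (1/2) f_xx) dt + f_x dB_t. Compute partials of f(t, x) = exp(4*t/3 - 6*x/5):
  f_t(t,x)  = 4*exp(4*t/3 - 6*x/5)/3
  f_x(t,x)  = -6*exp(4*t/3 - 6*x/5)/5
  f_xx(t,x) = 36*exp(4*t/3 - 6*x/5)/25
Assemble drift = f_t + (1/2) f_xx = 154*exp(4*t/3 - 6*x/5)/75 and diffusion = f_x = -6*exp(4*t/3 - 6*x/5)/5. Substituting x = B_t:
  d(exp(-6*B_t/5 + 4*t/3)) = (154*exp(-6*B_t/5 + 4*t/3)/75) dt + (-6*exp(-6*B_t/5 + 4*t/3)/5) dB_t.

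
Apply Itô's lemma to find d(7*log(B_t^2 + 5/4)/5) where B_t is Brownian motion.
d(7*log(B_t^2 + 5/4)/5) = (28*(5 - 4*B_t^2)/(5*(4*B_t^2 + 5)^2)) dt + (56*B_t/(5*(4*B_t^2 + 5))) dB_t

Itô's formula for f(B_t) gives d f(B_t) = f'(B_t) dB_t + (1/2) f''(B_t) dt. Compute derivatives of f(x) = 7*log(x^2 + 5/4)/5:
  f'(x)  = 56*x/(5*(4*x^2 + 5))
  f''(x) = 56*(5 - 4*x^2)/(5*(4*x^2 + 5)^2)
Substitute x = B_t and multiply the f'' term by 1/2:
  drift     = (1/2) * (56*(5 - 4*x^2)/(5*(4*x^2 + 5)^2)) evaluated at B_t = 28*(5 - 4*B_t^2)/(5*(4*B_t^2 + 5)^2)
  diffusion = (56*x/(5*(4*x^2 + 5))) evaluated at B_t = 56*B_t/(5*(4*B_t^2 + 5))
Therefore d(7*log(B_t^2 + 5/4)/5) = (28*(5 - 4*B_t^2)/(5*(4*B_t^2 + 5)^2)) dt + (56*B_t/(5*(4*B_t^2 + 5))) dB_t.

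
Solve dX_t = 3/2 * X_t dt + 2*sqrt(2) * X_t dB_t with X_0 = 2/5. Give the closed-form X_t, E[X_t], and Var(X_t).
X_t = 2/5 * exp((-5/2) t + (2*sqrt(2)) B_t); E[X_t] = 2*exp(3*t/2)/5; Var(X_t) = 4*(exp(8*t) - 1)*exp(3*t)/25

For GBM dX = mu X dt + sigma X dB with X_0 = x_0, apply Itô to Y = log X: dY = (mu - sigma^2/2) dt + sigma dB, so Y_t = log(x_0) + (mu - sigma^2/2) t + sigma B_t and hence X_t = x_0 * exp((mu - sigma^2/2) t + sigma B_t).
With mu = 3/2, sigma = 2*sqrt(2), x_0 = 2/5, this gives:
  X_t = 2/5 * exp((-5/2) * t + (2*sqrt(2)) * B_t).
Since sigma*B_t ~ Normal(0, sigma^2 t), E[exp(sigma*B_t)] = exp(sigma^2 t / 2); so E[X_t] = x_0 * exp((mu - sigma^2/2) t) * exp(sigma^2 t / 2) = x_0 * exp(mu t) = 2*exp(3*t/2)/5.
Var(X_t) = E[X_t^2] - (E[X_t])^2 = x_0^2 * exp(2 mu t) * (exp(sigma^2 t) - 1) = 4*(exp(8*t) - 1)*exp(3*t)/25.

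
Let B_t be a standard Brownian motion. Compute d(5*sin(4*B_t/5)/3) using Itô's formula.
d(5*sin(4*B_t/5)/3) = (-8*sin(4*B_t/5)/15) dt + (4*cos(4*B_t/5)/3) dB_t

Itô's formula for f(B_t) gives d f(B_t) = f'(B_t) dB_t + (1/2) f''(B_t) dt. Compute derivatives of f(x) = 5*sin(4*x/5)/3:
  f'(x)  = 4*cos(4*x/5)/3
  f''(x) = -16*sin(4*x/5)/15
Substitute x = B_t and multiply the f'' term by 1/2:
  drift     = (1/2) * (-16*sin(4*x/5)/15) evaluated at B_t = -8*sin(4*B_t/5)/15
  diffusion = (4*cos(4*x/5)/3) evaluated at B_t = 4*cos(4*B_t/5)/3
Therefore d(5*sin(4*B_t/5)/3) = (-8*sin(4*B_t/5)/15) dt + (4*cos(4*B_t/5)/3) dB_t.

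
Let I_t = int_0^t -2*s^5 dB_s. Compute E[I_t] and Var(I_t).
E[I_t] = 0; Var(I_t) = 4*t^11/11

The Itô integral of a deterministic integrand f(s) has mean 0 because each increment f(s) * (B_{s+ds} - B_s) has mean 0. By the Itô isometry:
  Var( int_0^t f(s) dB_s ) = E[ (int_0^t f(s) dB_s)^2 ] = int_0^t f(s)^2 ds.
Here f(s) = -2*s^5, so f(s)^2 = 4*s^10. Integrate:
  int_0^t (4*s^10) ds = 4*t^11/11.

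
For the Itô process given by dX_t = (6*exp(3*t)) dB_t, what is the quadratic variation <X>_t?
<X>_t = 6*exp(6*t) - 6

For an Itô process dX_t = a(t) dt + b(t) dB_t, the quadratic variation is <X>_t = int_0^t b(s)^2 ds (the drift term does not contribute). Here b(s) = 6*exp(3*s), so
  b(s)^2 = 36*exp(6*s).
Integrating from 0 to t:
  <X>_t = int_0^t (36*exp(6*s)) ds = 6*exp(6*t) - 6.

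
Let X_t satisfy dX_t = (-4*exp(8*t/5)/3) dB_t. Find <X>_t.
<X>_t = 5*exp(16*t/5)/9 - 5/9

For an Itô process dX_t = a(t) dt + b(t) dB_t, the quadratic variation is <X>_t = int_0^t b(s)^2 ds (the drift term does not contribute). Here b(s) = -4*exp(8*s/5)/3, so
  b(s)^2 = 16*exp(16*s/5)/9.
Integrating from 0 to t:
  <X>_t = int_0^t (16*exp(16*s/5)/9) ds = 5*exp(16*t/5)/9 - 5/9.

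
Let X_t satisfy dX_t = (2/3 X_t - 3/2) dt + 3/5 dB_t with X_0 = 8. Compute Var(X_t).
Var(X_t) = 27*exp(4*t/3)/100 - 27/100

The variance V(t) = Var(X_t) satisfies V'(t) = 2 a V(t) + c^2 with V(0) = 0 (drift coefficient is linear in X, diffusion is constant). With a = 2/3, c = 3/5, the solution is
  V(t) = (c^2 / (2 a)) * (exp(2 a t) - 1)
       = ((3/5)^2 / (2*(2/3))) * (exp((4/3) t) - 1)
       = 27*exp(4*t/3)/100 - 27/100.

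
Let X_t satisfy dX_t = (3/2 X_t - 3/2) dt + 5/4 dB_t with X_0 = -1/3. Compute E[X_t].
E[X_t] = 1 - 4*exp(3*t/2)/3

Taking expectations and using E[dB_t] = 0, the mean m(t) = E[X_t] satisfies the ODE m'(t) = a m(t) + b with m(0) = x_0. With a = 3/2, b = -3/2, x_0 = -1/3, the solution is
  m(t) = x_0 * exp(a t) + (b/a) * (exp(a t) - 1)
       = (-1/3) * exp((3/2) t) + ((-3/2)/(3/2)) * (exp((3/2) t) - 1)
       = 1 - 4*exp(3*t/2)/3.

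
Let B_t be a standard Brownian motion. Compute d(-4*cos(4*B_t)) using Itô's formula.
d(-4*cos(4*B_t)) = (32*cos(4*B_t)) dt + (16*sin(4*B_t)) dB_t

Itô's formula for f(B_t) gives d f(B_t) = f'(B_t) dB_t + (1/2) f''(B_t) dt. Compute derivatives of f(x) = -4*cos(4*x):
  f'(x)  = 16*sin(4*x)
  f''(x) = 64*cos(4*x)
Substitute x = B_t and multiply the f'' term by 1/2:
  drift     = (1/2) * (64*cos(4*x)) evaluated at B_t = 32*cos(4*B_t)
  diffusion = (16*sin(4*x)) evaluated at B_t = 16*sin(4*B_t)
Therefore d(-4*cos(4*B_t)) = (32*cos(4*B_t)) dt + (16*sin(4*B_t)) dB_t.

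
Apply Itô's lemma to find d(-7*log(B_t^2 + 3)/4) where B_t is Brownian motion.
d(-7*log(B_t^2 + 3)/4) = (7*(B_t^2 - 3)/(4*(B_t^2 + 3)^2)) dt + (-7*B_t/(2*B_t^2 + 6)) dB_t

Itô's formula for f(B_t) gives d f(B_t) = f'(B_t) dB_t + (1/2) f''(B_t) dt. Compute derivatives of f(x) = -7*log(x^2 + 3)/4:
  f'(x)  = -7*x/(2*x^2 + 6)
  f''(x) = 7*(x^2 - 3)/(2*(x^2 + 3)^2)
Substitute x = B_t and multiply the f'' term by 1/2:
  drift     = (1/2) * (7*(x^2 - 3)/(2*(x^2 + 3)^2)) evaluated at B_t = 7*(B_t^2 - 3)/(4*(B_t^2 + 3)^2)
  diffusion = (-7*x/(2*x^2 + 6)) evaluated at B_t = -7*B_t/(2*B_t^2 + 6)
Therefore d(-7*log(B_t^2 + 3)/4) = (7*(B_t^2 - 3)/(4*(B_t^2 + 3)^2)) dt + (-7*B_t/(2*B_t^2 + 6)) dB_t.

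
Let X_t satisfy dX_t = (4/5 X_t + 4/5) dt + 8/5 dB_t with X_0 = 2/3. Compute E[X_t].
E[X_t] = 5*exp(4*t/5)/3 - 1

Taking expectations and using E[dB_t] = 0, the mean m(t) = E[X_t] satisfies the ODE m'(t) = a m(t) + b with m(0) = x_0. With a = 4/5, b = 4/5, x_0 = 2/3, the solution is
  m(t) = x_0 * exp(a t) + (b/a) * (exp(a t) - 1)
       = (2/3) * exp((4/5) t) + ((4/5)/(4/5)) * (exp((4/5) t) - 1)
       = 5*exp(4*t/5)/3 - 1.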